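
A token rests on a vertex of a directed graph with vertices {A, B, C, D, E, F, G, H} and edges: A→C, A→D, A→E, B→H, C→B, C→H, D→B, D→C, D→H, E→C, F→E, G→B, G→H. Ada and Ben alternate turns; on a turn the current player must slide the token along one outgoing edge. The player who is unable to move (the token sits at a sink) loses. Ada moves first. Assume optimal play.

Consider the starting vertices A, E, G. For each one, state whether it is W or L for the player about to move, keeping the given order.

A: W, E: L, G: W

Positions with no move are L. A position that does have a move is losing for the player to move precisely when every available move leads to a winning position for the opponent. Fill in the labels:
Every edge goes from a vertex to one that appears earlier in the order H, B, C, E, F, D, G, A, so processing vertices in that order labels each vertex after all of its successors.
H: no outgoing edge → L
B: W (go to H, an L position)
C: W (go to H, an L position)
E: L (sole option C(W) is W)
F: W (go to E, an L position)
D: W (go to H, an L position)
G: W (go to H, an L position)
A: W (go to E, an L position)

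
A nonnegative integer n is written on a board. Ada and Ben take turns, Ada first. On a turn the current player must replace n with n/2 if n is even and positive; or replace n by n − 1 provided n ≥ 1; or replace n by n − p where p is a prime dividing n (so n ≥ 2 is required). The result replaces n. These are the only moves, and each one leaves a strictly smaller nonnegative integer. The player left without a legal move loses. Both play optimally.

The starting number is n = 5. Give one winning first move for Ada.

Move to 0.

Positions with no move are L. A position that does have a move is losing for the player to move precisely when every available move leads to a winning position for the opponent. Fill in the labels:
n=0: no move → L
n=1: →0(L), so W
n=2: →0(L), so W
n=3: →0(L), so W
n=4: →2(W), 3(W) — all W, so L
n=5: →0(L), so W
From 5, the L positions reachable in one move are: 0, 4. Any move reaching one of these is winning.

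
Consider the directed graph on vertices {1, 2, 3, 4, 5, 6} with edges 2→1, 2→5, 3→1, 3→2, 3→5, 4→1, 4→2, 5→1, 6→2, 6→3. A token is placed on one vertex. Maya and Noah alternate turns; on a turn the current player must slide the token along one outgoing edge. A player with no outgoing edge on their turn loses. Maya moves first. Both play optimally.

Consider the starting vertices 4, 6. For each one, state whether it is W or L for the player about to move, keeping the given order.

4: W, 6: L

Label each position W (a win for the player to move) or L (a loss). A position with no legal move is L; any other position is W exactly when some move reaches an L, and L when every move reaches a W.
Every edge goes from a vertex to one that appears earlier in the order 1, 5, 2, 4, 3, 6, so processing vertices in that order labels each vertex after all of its successors.
1: no outgoing edge → L
5: reaches L-position 1 → W
2: reaches L-position 1 → W
4: reaches L-position 1 → W
3: reaches L-position 1 → W
6: only reaches 3(W), 2(W), all W → L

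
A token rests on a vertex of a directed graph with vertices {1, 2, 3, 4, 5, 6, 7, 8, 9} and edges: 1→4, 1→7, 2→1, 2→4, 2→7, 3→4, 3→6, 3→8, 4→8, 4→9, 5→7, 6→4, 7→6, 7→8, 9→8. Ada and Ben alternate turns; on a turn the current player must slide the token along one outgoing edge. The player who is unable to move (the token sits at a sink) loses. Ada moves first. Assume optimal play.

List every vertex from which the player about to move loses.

Compute win/loss labels from the base case upward. A position with no move is L. Any other position is W if it can reach an L in one move, else L.
Every edge goes from a vertex to one that appears earlier in the order 8, 9, 4, 6, 3, 7, 1, 2, 5, so processing vertices in that order labels each vertex after all of its successors.
8: no outgoing edge → L
9: reaches L-position 8 → W
4: reaches L-position 8 → W
6: only reaches 4(W), which is W → L
3: reaches L-position 6 → W
7: reaches L-position 6 → W
1: only reaches 7(W), 4(W), all W → L
2: reaches L-position 1 → W
5: only reaches 7(W), which is W → L
Reading off the rows marked L gives the requested list; there are 4 such vertices.

1, 5, 6, 8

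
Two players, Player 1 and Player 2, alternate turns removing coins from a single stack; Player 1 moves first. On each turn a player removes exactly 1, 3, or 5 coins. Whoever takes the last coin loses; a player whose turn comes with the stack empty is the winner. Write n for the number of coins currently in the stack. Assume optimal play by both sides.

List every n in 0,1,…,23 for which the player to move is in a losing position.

Label each position W (a win for the player to move) or L (a loss). A position with no legal move is W; any other position is W exactly when some move reaches an L, and L when every move reaches a W.
n=0: no move; the opponent has just taken the last coin and therefore loses → W
n=1: L (sole option 0(W) is W)
n=2: W (go to 1, an L position)
n=3: L (options 2(W), 0(W) are all W)
n=4: W (go to 3, an L position)
n=5: L (options 4(W), 2(W), 0(W) are all W)
n=6: W (go to 5, an L position)
n=7: L (options 6(W), 4(W), 2(W) are all W)
n=8: W (go to 7, an L position)
n=9: L (options 8(W), 6(W), 4(W) are all W)
n=10: W (go to 9, an L position)
n=11: L (options 10(W), 8(W), 6(W) are all W)
n=12: W (go to 11, an L position)
n=13: L (options 12(W), 10(W), 8(W) are all W)
n=14: W (go to 13, an L position)
n=15: L (options 14(W), 12(W), 10(W) are all W)
n=16: W (go to 15, an L position)
n=17: L (options 16(W), 14(W), 12(W) are all W)
n=18: W (go to 17, an L position)
n=19: L (options 18(W), 16(W), 14(W) are all W)
n=20: W (go to 19, an L position)
n=21: L (options 20(W), 18(W), 16(W) are all W)
n=22: W (go to 21, an L position)
n=23: L (options 22(W), 20(W), 18(W) are all W)
Reading off the rows marked L gives the requested list; there are 12 such values of n.

1, 3, 5, 7, 9, 11, 13, 15, 17, 19, 21, 23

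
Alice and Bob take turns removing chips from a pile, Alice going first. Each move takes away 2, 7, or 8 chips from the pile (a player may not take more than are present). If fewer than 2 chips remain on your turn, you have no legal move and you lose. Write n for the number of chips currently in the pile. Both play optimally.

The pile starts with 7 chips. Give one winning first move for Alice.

Remove 2, leaving 5.

Positions with no move are L. A position that does have a move is losing for the player to move precisely when every available move leads to a winning position for the opponent. Fill in the labels:
n=0: no move → L
n=1: no move → L
n=2: can move to 0, which is L ⇒ W
n=3: can move to 1, which is L ⇒ W
n=4: the only move is to 2(W), a W ⇒ L
n=5: the only move is to 3(W), a W ⇒ L
n=6: can move to 4, which is L ⇒ W
n=7: can move to 5, which is L ⇒ W
From 7, the L positions reachable in one move are: 5, 0. Any move reaching one of these is winning.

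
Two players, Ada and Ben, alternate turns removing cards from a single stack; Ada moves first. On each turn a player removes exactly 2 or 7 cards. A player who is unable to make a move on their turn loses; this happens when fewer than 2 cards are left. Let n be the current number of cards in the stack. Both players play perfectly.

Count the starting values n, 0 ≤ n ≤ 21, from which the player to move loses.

Classify positions by backward induction: terminal positions (no move available) are L. From any other position, the mover wins iff some move reaches an L.
n=0: no move → L
n=1: no move → L
n=2: can move to 0, which is L ⇒ W
n=3: can move to 1, which is L ⇒ W
n=4: the only move is to 2(W), a W ⇒ L
n=5: the only move is to 3(W), a W ⇒ L
n=6: can move to 4, which is L ⇒ W
n=7: can move to 5, which is L ⇒ W
n=8: can move to 1, which is L ⇒ W
n=9: moves to 7(W), 2(W); every one is W ⇒ L
n=10: moves to 8(W), 3(W); every one is W ⇒ L
n=11: can move to 9, which is L ⇒ W
n=12: can move to 10, which is L ⇒ W
n=13: moves to 11(W), 6(W); every one is W ⇒ L
n=14: moves to 12(W), 7(W); every one is W ⇒ L
n=15: can move to 13, which is L ⇒ W
n=16: can move to 14, which is L ⇒ W
n=17: can move to 10, which is L ⇒ W
n=18: moves to 16(W), 11(W); every one is W ⇒ L
n=19: moves to 17(W), 12(W); every one is W ⇒ L
n=20: can move to 18, which is L ⇒ W
n=21: can move to 19, which is L ⇒ W
L entries with 0 ≤ n ≤ 21: n = 0, 1, 4, 5, 9, 10, 13, 14, 18, 19; that makes 10.

10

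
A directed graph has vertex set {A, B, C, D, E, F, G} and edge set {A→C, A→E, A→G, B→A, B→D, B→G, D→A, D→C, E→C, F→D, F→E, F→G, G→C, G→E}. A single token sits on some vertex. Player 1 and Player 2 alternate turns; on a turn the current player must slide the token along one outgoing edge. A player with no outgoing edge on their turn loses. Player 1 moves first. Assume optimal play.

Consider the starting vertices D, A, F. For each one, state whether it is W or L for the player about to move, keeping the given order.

Build the W/L table. Terminal = L. A non-terminal position is W if it has a move to some L; otherwise it is L.
Every edge goes from a vertex to one that appears earlier in the order C, E, G, A, D, B, F, so processing vertices in that order labels each vertex after all of its successors.
C: no outgoing edge → L
E: reaches L-position C → W
G: reaches L-position C → W
A: reaches L-position C → W
D: reaches L-position C → W
B: only reaches D(W), A(W), G(W), all W → L
F: only reaches D(W), G(W), E(W), all W → L

D: W, A: W, F: L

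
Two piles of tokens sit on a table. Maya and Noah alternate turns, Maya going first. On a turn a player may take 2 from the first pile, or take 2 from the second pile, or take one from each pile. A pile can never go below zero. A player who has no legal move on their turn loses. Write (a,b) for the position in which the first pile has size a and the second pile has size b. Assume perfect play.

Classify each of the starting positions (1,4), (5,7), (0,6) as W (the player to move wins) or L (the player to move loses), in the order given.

(1,4): L, (5,7): L, (0,6): W

Compute win/loss labels from the base case upward. A position with no move is L. Any other position is W if it can reach an L in one move, else L.
No move ever increases a pile, so every position that can arise here has a ≤ 5 and b ≤ 7; it is enough to label the cells with 0 ≤ a ≤ 5 and 0 ≤ b ≤ 7.
Every move lowers a or b (never raises either), so fill the grid row by row in increasing a, and left to right within a row: each cell's successors are then already labelled.
      b=0  b=1  b=2  b=3  b=4  b=5  b=6  b=7
a=0:    L    L    W    W    L    L    W    W
a=1:    L    W    W    L    L    W    W    L
a=2:    W    W    L    L    W    W    L    L
a=3:    W    L    L    W    W    L    L    W
a=4:    L    L    W    W    L    L    W    W
a=5:    L    W    W    L    L    W    W    L
Cells with no legal move (terminal, hence L): (0,0), (0,1), (1,0).
The remaining L cells, each justified by listing all of its moves:
(0,4): only reaches (0,2)(W), which is W → L
(0,5): only reaches (0,3)(W), which is W → L
(1,3): only reaches (1,1)(W), (0,2)(W), all W → L
(1,4): only reaches (1,2)(W), (0,3)(W), all W → L
(1,7): only reaches (1,5)(W), (0,6)(W), all W → L
(2,2): only reaches (0,2)(W), (2,0)(W), (1,1)(W), all W → L
(2,3): only reaches (0,3)(W), (2,1)(W), (1,2)(W), all W → L
(2,6): only reaches (0,6)(W), (2,4)(W), (1,5)(W), all W → L
(2,7): only reaches (0,7)(W), (2,5)(W), (1,6)(W), all W → L
(3,1): only reaches (1,1)(W), (2,0)(W), all W → L
(3,2): only reaches (1,2)(W), (3,0)(W), (2,1)(W), all W → L
(3,5): only reaches (1,5)(W), (3,3)(W), (2,4)(W), all W → L
(3,6): only reaches (1,6)(W), (3,4)(W), (2,5)(W), all W → L
(4,0): only reaches (2,0)(W), which is W → L
(4,1): only reaches (2,1)(W), (3,0)(W), all W → L
(4,4): only reaches (2,4)(W), (4,2)(W), (3,3)(W), all W → L
(4,5): only reaches (2,5)(W), (4,3)(W), (3,4)(W), all W → L
(5,0): only reaches (3,0)(W), which is W → L
(5,3): only reaches (3,3)(W), (5,1)(W), (4,2)(W), all W → L
(5,4): only reaches (3,4)(W), (5,2)(W), (4,3)(W), all W → L
(5,7): only reaches (3,7)(W), (5,5)(W), (4,6)(W), all W → L
Every other cell has at least one move into one of the L cells above, so it is W.
(1,4): one of the L cells justified above, so L
(5,7): one of the L cells justified above, so L
(0,6): the move to (0,4) reaches an L cell, so W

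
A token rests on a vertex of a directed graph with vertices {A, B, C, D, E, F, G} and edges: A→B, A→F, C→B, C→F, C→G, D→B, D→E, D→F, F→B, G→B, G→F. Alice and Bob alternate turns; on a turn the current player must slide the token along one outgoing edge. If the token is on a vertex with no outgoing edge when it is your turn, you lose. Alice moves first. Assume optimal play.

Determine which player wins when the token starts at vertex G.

Alice wins.

Classify positions by backward induction: terminal positions (no move available) are L. From any other position, the mover wins iff some move reaches an L.
Every edge goes from a vertex to one that appears earlier in the order E, B, F, G, A, D, C, so processing vertices in that order labels each vertex after all of its successors.
E: no outgoing edge → L
B: no outgoing edge → L
F: W (go to B, an L position)
G: W (go to B, an L position)
A: W (go to B, an L position)
D: W (go to B, an L position)
C: W (go to B, an L position)
The starting position G is W: Alice should move to B, handing over an L position.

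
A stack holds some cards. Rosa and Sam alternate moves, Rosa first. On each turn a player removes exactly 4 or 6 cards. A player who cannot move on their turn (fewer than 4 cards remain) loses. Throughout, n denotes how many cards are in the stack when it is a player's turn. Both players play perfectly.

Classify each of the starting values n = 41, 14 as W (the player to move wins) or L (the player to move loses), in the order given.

Work bottom-up. With no move the player to move loses. Otherwise the position is W if at least one move leads to an L position for the opponent, and L if every move leads to a W.
n=0: no move → L
n=1: no move → L
n=2: no move → L
n=3: no move → L
n=4: →0(L), so W
n=5: →1(L), so W
n=6: →2(L), so W
n=7: →3(L), so W
n=8: →2(L), so W
n=9: →3(L), so W
n=10: →6(W), 4(W) — all W, so L
n=11: →7(W), 5(W) — all W, so L
n=12: →8(W), 6(W) — all W, so L
n=13: →9(W), 7(W) — all W, so L
n=14: →10(L), so W
n=15: →11(L), so W
n=16: →12(L), so W
n=17: →13(L), so W
n=18: →12(L), so W
n=19: →13(L), so W
n=20: →16(W), 14(W) — all W, so L
n=21: →17(W), 15(W) — all W, so L
n=22: →18(W), 16(W) — all W, so L
n=23: →19(W), 17(W) — all W, so L
n=24: →20(L), so W
n=25: →21(L), so W
n=26: →22(L), so W
n=27: →23(L), so W
n=28: →22(L), so W
n=29: →23(L), so W
n=30: →26(W), 24(W) — all W, so L
n=31: →27(W), 25(W) — all W, so L
n=32: →28(W), 26(W) — all W, so L
n=33: →29(W), 27(W) — all W, so L
n=34: →30(L), so W
n=35: →31(L), so W
n=36: →32(L), so W
n=37: →33(L), so W
n=38: →32(L), so W
n=39: →33(L), so W
n=40: →36(W), 34(W) — all W, so L
n=41: →37(W), 35(W) — all W, so L

41: L, 14: W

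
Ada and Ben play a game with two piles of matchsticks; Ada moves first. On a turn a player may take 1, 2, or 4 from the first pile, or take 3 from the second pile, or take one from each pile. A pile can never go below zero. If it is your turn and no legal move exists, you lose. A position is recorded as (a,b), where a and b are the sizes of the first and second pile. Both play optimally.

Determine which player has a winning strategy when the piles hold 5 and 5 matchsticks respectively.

Ada wins.

Use the standard recursion: the mover loses at a terminal position; elsewhere, the mover wins exactly when some move hands the opponent an L position.
No move ever increases a pile, so every position that can arise here has a ≤ 5 and b ≤ 5; it is enough to label the cells with 0 ≤ a ≤ 5 and 0 ≤ b ≤ 5.
Every move lowers a or b (never raises either), so fill the grid row by row in increasing a, and left to right within a row: each cell's successors are then already labelled.
      b=0  b=1  b=2  b=3  b=4  b=5
a=0:    L    L    L    W    W    W
a=1:    W    W    W    W    L    L
a=2:    W    W    W    L    W    W
a=3:    L    L    L    W    W    W
a=4:    W    W    W    W    L    L
a=5:    W    W    W    L    W    W
Cells with no legal move (terminal, hence L): (0,0), (0,1), (0,2).
The remaining L cells, each justified by listing all of its moves:
(1,4): →(0,4)(W), (1,1)(W), (0,3)(W) — all W, so L
(1,5): →(0,5)(W), (1,2)(W), (0,4)(W) — all W, so L
(2,3): →(1,3)(W), (0,3)(W), (2,0)(W), (1,2)(W) — all W, so L
(3,0): →(2,0)(W), (1,0)(W) — all W, so L
(3,1): →(2,1)(W), (1,1)(W), (2,0)(W) — all W, so L
(3,2): →(2,2)(W), (1,2)(W), (2,1)(W) — all W, so L
(4,4): →(3,4)(W), (2,4)(W), (0,4)(W), (4,1)(W), (3,3)(W) — all W, so L
(4,5): →(3,5)(W), (2,5)(W), (0,5)(W), (4,2)(W), (3,4)(W) — all W, so L
(5,3): →(4,3)(W), (3,3)(W), (1,3)(W), (5,0)(W), (4,2)(W) — all W, so L
Every other cell has at least one move into one of the L cells above, so it is W.
From (5,5) Ada can move to (4,5), reaching an L position.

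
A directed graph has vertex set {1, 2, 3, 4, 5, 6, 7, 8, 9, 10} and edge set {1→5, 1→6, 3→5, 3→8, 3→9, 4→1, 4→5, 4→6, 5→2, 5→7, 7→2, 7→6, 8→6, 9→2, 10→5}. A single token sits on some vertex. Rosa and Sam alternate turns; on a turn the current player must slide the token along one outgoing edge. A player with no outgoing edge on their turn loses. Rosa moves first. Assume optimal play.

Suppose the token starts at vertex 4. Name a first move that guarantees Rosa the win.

Move to 6.

Label each position W (a win for the player to move) or L (a loss). A position with no legal move is L; any other position is W exactly when some move reaches an L, and L when every move reaches a W.
Every edge goes from a vertex to one that appears earlier in the order 6, 2, 9, 7, 5, 1, 10, 8, 3, 4, so processing vertices in that order labels each vertex after all of its successors.
6: no outgoing edge → L
2: no outgoing edge → L
9: reaches L-position 2 → W
7: reaches L-position 2 → W
5: reaches L-position 2 → W
1: reaches L-position 6 → W
10: only reaches 5(W), which is W → L
8: reaches L-position 6 → W
3: only reaches 8(W), 5(W), 9(W), all W → L
4: reaches L-position 6 → W
From 4, the L positions reachable in one move are: 6.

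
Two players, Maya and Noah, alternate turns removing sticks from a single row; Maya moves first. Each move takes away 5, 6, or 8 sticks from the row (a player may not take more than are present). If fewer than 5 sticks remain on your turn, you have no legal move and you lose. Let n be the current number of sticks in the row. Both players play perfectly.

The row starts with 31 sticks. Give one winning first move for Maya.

Compute win/loss labels from the base case upward. A position with no move is L. Any other position is W if it can reach an L in one move, else L.
n=0: no move → L
n=1: no move → L
n=2: no move → L
n=3: no move → L
n=4: no move → L
n=5: reaches L-position 0 → W
n=6: reaches L-position 1 → W
n=7: reaches L-position 2 → W
n=8: reaches L-position 3 → W
n=9: reaches L-position 4 → W
n=10: reaches L-position 4 → W
n=11: reaches L-position 3 → W
n=12: reaches L-position 4 → W
n=13: only reaches 8(W), 7(W), 5(W), all W → L
n=14: only reaches 9(W), 8(W), 6(W), all W → L
n=15: only reaches 10(W), 9(W), 7(W), all W → L
n=16: only reaches 11(W), 10(W), 8(W), all W → L
n=17: only reaches 12(W), 11(W), 9(W), all W → L
n=18: reaches L-position 13 → W
n=19: reaches L-position 14 → W
n=20: reaches L-position 15 → W
n=21: reaches L-position 16 → W
n=22: reaches L-position 17 → W
n=23: reaches L-position 17 → W
n=24: reaches L-position 16 → W
n=25: reaches L-position 17 → W
n=26: only reaches 21(W), 20(W), 18(W), all W → L
n=27: only reaches 22(W), 21(W), 19(W), all W → L
n=28: only reaches 23(W), 22(W), 20(W), all W → L
n=29: only reaches 24(W), 23(W), 21(W), all W → L
n=30: only reaches 25(W), 24(W), 22(W), all W → L
n=31: reaches L-position 26 → W
From 31, the L positions reachable in one move are: 26.

Remove 5, leaving 26.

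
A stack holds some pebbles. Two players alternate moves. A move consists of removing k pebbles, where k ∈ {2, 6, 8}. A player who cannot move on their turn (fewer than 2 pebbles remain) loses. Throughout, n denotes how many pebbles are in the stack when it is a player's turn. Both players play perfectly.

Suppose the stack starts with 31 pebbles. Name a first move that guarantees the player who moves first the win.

Work bottom-up. With no move the player to move loses. Otherwise the position is W if at least one move leads to an L position for the opponent, and L if every move leads to a W.
n=0: no move → L
n=1: no move → L
n=2: can move to 0, which is L ⇒ W
n=3: can move to 1, which is L ⇒ W
n=4: the only move is to 2(W), a W ⇒ L
n=5: the only move is to 3(W), a W ⇒ L
n=6: can move to 4, which is L ⇒ W
n=7: can move to 5, which is L ⇒ W
n=8: can move to 0, which is L ⇒ W
n=9: can move to 1, which is L ⇒ W
n=10: can move to 4, which is L ⇒ W
n=11: can move to 5, which is L ⇒ W
n=12: can move to 4, which is L ⇒ W
n=13: can move to 5, which is L ⇒ W
n=14: moves to 12(W), 8(W), 6(W); every one is W ⇒ L
n=15: moves to 13(W), 9(W), 7(W); every one is W ⇒ L
n=16: can move to 14, which is L ⇒ W
n=17: can move to 15, which is L ⇒ W
n=18: moves to 16(W), 12(W), 10(W); every one is W ⇒ L
n=19: moves to 17(W), 13(W), 11(W); every one is W ⇒ L
n=20: can move to 18, which is L ⇒ W
n=21: can move to 19, which is L ⇒ W
n=22: can move to 14, which is L ⇒ W
n=23: can move to 15, which is L ⇒ W
n=24: can move to 18, which is L ⇒ W
n=25: can move to 19, which is L ⇒ W
n=26: can move to 18, which is L ⇒ W
n=27: can move to 19, which is L ⇒ W
n=28: moves to 26(W), 22(W), 20(W); every one is W ⇒ L
n=29: moves to 27(W), 23(W), 21(W); every one is W ⇒ L
n=30: can move to 28, which is L ⇒ W
n=31: can move to 29, which is L ⇒ W
From 31, the L positions reachable in one move are: 29.

Remove 2, leaving 29.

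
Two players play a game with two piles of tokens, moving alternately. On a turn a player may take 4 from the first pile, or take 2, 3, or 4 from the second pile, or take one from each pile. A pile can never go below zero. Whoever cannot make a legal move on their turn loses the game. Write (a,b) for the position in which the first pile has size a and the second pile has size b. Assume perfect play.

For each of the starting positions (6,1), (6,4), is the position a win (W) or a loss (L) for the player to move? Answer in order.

Label each position W (a win for the player to move) or L (a loss). A position with no legal move is L; any other position is W exactly when some move reaches an L, and L when every move reaches a W.
No move ever increases a pile, so every position that can arise here has a ≤ 6 and b ≤ 4; it is enough to label the cells with 0 ≤ a ≤ 6 and 0 ≤ b ≤ 4.
Every move lowers a or b (never raises either), so fill the grid row by row in increasing a, and left to right within a row: each cell's successors are then already labelled.
      b=0  b=1  b=2  b=3  b=4
a=0:    L    L    W    W    W
a=1:    L    W    W    W    W
a=2:    L    W    W    W    W
a=3:    L    W    W    W    W
a=4:    W    W    L    L    W
a=5:    W    L    L    W    W
a=6:    W    L    W    W    W
Cells with no legal move (terminal, hence L): (0,0), (0,1), (1,0), (2,0), (3,0).
The remaining L cells, each justified by listing all of its moves:
(4,2): moves to (0,2)(W), (4,0)(W), (3,1)(W); every one is W ⇒ L
(4,3): moves to (0,3)(W), (4,1)(W), (4,0)(W), (3,2)(W); every one is W ⇒ L
(5,1): moves to (1,1)(W), (4,0)(W); every one is W ⇒ L
(5,2): moves to (1,2)(W), (5,0)(W), (4,1)(W); every one is W ⇒ L
(6,1): moves to (2,1)(W), (5,0)(W); every one is W ⇒ L
Every other cell has at least one move into one of the L cells above, so it is W.
(6,1): one of the L cells justified above, so L
(6,4): the move to (6,1) reaches an L cell, so W

(6,1): L, (6,4): W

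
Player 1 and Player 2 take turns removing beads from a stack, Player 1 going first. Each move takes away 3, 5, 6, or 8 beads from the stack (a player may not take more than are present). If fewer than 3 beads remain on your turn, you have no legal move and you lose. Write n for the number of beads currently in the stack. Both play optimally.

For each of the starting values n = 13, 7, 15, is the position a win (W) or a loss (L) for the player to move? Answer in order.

13: L, 7: W, 15: W

Work bottom-up. With no move the player to move loses. Otherwise the position is W if at least one move leads to an L position for the opponent, and L if every move leads to a W.
n=0: no move → L
n=1: no move → L
n=2: no move → L
n=3: →0(L), so W
n=4: →1(L), so W
n=5: →2(L), so W
n=6: →1(L), so W
n=7: →2(L), so W
n=8: →2(L), so W
n=9: →1(L), so W
n=10: →2(L), so W
n=11: →8(W), 6(W), 5(W), 3(W) — all W, so L
n=12: →9(W), 7(W), 6(W), 4(W) — all W, so L
n=13: →10(W), 8(W), 7(W), 5(W) — all W, so L
n=14: →11(L), so W
n=15: →12(L), so W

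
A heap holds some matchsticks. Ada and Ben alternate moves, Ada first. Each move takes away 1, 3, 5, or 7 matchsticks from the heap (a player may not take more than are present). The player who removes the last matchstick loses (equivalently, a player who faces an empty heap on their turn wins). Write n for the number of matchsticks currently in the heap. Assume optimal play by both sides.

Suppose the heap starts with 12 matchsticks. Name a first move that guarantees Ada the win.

Label each position W (a win for the player to move) or L (a loss). A position with no legal move is W; any other position is W exactly when some move reaches an L, and L when every move reaches a W.
n=0: no move; the opponent has just taken the last matchstick and therefore loses → W
n=1: the only move is to 0(W), a W ⇒ L
n=2: can move to 1, which is L ⇒ W
n=3: moves to 2(W), 0(W); every one is W ⇒ L
n=4: can move to 3, which is L ⇒ W
n=5: moves to 4(W), 2(W), 0(W); every one is W ⇒ L
n=6: can move to 5, which is L ⇒ W
n=7: moves to 6(W), 4(W), 2(W), 0(W); every one is W ⇒ L
n=8: can move to 7, which is L ⇒ W
n=9: moves to 8(W), 6(W), 4(W), 2(W); every one is W ⇒ L
n=10: can move to 9, which is L ⇒ W
n=11: moves to 10(W), 8(W), 6(W), 4(W); every one is W ⇒ L
n=12: can move to 11, which is L ⇒ W
From 12, the L positions reachable in one move are: 11, 9, 7, 5. Any move reaching one of these is winning.

Remove 1, leaving 11.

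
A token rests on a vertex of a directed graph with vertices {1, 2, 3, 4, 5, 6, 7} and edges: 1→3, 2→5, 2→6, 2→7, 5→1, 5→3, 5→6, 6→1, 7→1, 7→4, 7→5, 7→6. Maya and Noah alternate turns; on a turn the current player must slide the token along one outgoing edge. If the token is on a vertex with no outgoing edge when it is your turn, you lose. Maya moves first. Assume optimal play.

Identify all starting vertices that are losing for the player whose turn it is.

Positions with no move are L. A position that does have a move is losing for the player to move precisely when every available move leads to a winning position for the opponent. Fill in the labels:
Every edge goes from a vertex to one that appears earlier in the order 3, 4, 1, 6, 5, 7, 2, so processing vertices in that order labels each vertex after all of its successors.
3: no outgoing edge → L
4: no outgoing edge → L
1: reaches L-position 3 → W
6: only reaches 1(W), which is W → L
5: reaches L-position 6 → W
7: reaches L-position 6 → W
2: reaches L-position 6 → W
The losing starting vertices are exactly the entries labelled L in this table (3 of them).

3, 4, 6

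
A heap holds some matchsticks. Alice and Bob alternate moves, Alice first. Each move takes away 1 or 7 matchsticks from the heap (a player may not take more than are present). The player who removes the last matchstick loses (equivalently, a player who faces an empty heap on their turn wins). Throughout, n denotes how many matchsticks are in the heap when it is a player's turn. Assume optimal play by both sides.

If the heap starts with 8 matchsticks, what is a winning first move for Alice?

Remove 1, leaving 7.

Classify positions by backward induction: terminal positions (no move available) are W. From any other position, the mover wins iff some move reaches an L.
n=0: no move; the opponent has just taken the last matchstick and therefore loses → W
n=1: the only move is to 0(W), a W ⇒ L
n=2: can move to 1, which is L ⇒ W
n=3: the only move is to 2(W), a W ⇒ L
n=4: can move to 3, which is L ⇒ W
n=5: the only move is to 4(W), a W ⇒ L
n=6: can move to 5, which is L ⇒ W
n=7: moves to 6(W), 0(W); every one is W ⇒ L
n=8: can move to 7, which is L ⇒ W
From 8, the L positions reachable in one move are: 7, 1. Any move reaching one of these is winning.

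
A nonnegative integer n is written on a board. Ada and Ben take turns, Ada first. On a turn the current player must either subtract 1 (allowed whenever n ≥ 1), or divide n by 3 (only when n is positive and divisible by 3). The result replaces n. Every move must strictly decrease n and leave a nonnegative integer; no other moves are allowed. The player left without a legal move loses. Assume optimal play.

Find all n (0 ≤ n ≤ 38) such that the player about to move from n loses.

0, 2, 4, 7, 9, 11, 13, 15, 17, 19, 22, 24, 26, 28, 30, 32, 34, 36, 38

Compute win/loss labels from the base case upward. A position with no move is L. Any other position is W if it can reach an L in one move, else L.
n=0: no move → L
n=1: →0(L), so W
n=2: →1(W) only, which is W, so L
n=3: →2(L), so W
n=4: →3(W) only, which is W, so L
n=5: →4(L), so W
n=6: →2(L), so W
n=7: →6(W) only, which is W, so L
n=8: →7(L), so W
n=9: →3(W), 8(W) — all W, so L
n=10: →9(L), so W
n=11: →10(W) only, which is W, so L
n=12: →4(L), so W
n=13: →12(W) only, which is W, so L
n=14: →13(L), so W
n=15: →5(W), 14(W) — all W, so L
n=16: →15(L), so W
n=17: →16(W) only, which is W, so L
n=18: →17(L), so W
n=19: →18(W) only, which is W, so L
n=20: →19(L), so W
n=21: →7(L), so W
n=22: →21(W) only, which is W, so L
n=23: →22(L), so W
n=24: →8(W), 23(W) — all W, so L
n=25: →24(L), so W
n=26: →25(W) only, which is W, so L
n=27: →9(L), so W
n=28: →27(W) only, which is W, so L
n=29: →28(L), so W
n=30: →10(W), 29(W) — all W, so L
n=31: →30(L), so W
n=32: →31(W) only, which is W, so L
n=33: →11(L), so W
n=34: →33(W) only, which is W, so L
n=35: →34(L), so W
n=36: →12(W), 35(W) — all W, so L
n=37: →36(L), so W
n=38: →37(W) only, which is W, so L
Reading off the rows marked L gives the requested list; there are 19 such values of n.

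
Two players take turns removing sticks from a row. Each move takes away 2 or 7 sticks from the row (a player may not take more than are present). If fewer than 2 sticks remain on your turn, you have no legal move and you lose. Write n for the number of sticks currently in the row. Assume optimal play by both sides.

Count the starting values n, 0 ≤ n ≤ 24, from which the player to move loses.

Classify positions by backward induction: terminal positions (no move available) are L. From any other position, the mover wins iff some move reaches an L.
n=0: no move → L
n=1: no move → L
n=2: reaches L-position 0 → W
n=3: reaches L-position 1 → W
n=4: only reaches 2(W), which is W → L
n=5: only reaches 3(W), which is W → L
n=6: reaches L-position 4 → W
n=7: reaches L-position 5 → W
n=8: reaches L-position 1 → W
n=9: only reaches 7(W), 2(W), all W → L
n=10: only reaches 8(W), 3(W), all W → L
n=11: reaches L-position 9 → W
n=12: reaches L-position 10 → W
n=13: only reaches 11(W), 6(W), all W → L
n=14: only reaches 12(W), 7(W), all W → L
n=15: reaches L-position 13 → W
n=16: reaches L-position 14 → W
n=17: reaches L-position 10 → W
n=18: only reaches 16(W), 11(W), all W → L
n=19: only reaches 17(W), 12(W), all W → L
n=20: reaches L-position 18 → W
n=21: reaches L-position 19 → W
n=22: only reaches 20(W), 15(W), all W → L
n=23: only reaches 21(W), 16(W), all W → L
n=24: reaches L-position 22 → W
L entries with 0 ≤ n ≤ 24: n = 0, 1, 4, 5, 9, 10, 13, 14, 18, 19, 22, 23; that makes 12.

12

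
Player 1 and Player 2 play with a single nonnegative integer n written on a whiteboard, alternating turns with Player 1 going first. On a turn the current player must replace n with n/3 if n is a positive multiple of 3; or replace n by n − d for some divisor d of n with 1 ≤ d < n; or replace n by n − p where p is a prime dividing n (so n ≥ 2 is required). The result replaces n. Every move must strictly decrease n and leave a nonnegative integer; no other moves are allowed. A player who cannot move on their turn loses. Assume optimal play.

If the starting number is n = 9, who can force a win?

Positions with no move are L. A position that does have a move is losing for the player to move precisely when every available move leads to a winning position for the opponent. Fill in the labels:
n=0: no move → L
n=1: no move → L
n=2: W (go to 0, an L position)
n=3: W (go to 0, an L position)
n=4: L (options 2(W), 3(W) are all W)
n=5: W (go to 0, an L position)
n=6: W (go to 4, an L position)
n=7: W (go to 0, an L position)
n=8: W (go to 4, an L position)
n=9: L (options 3(W), 6(W), 8(W) are all W)
The starting position 9 is L: whatever Player 1 does, the opponent receives a W position.

Player 2 wins.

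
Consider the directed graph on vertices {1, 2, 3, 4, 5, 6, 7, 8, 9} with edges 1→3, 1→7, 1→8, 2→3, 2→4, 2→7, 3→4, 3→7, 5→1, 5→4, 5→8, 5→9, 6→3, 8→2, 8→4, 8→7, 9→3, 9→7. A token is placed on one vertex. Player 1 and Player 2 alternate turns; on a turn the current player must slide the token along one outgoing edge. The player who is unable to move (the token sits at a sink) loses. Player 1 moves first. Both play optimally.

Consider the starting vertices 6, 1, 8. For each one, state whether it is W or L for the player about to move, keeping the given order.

Positions with no move are L. A position that does have a move is losing for the player to move precisely when every available move leads to a winning position for the opponent. Fill in the labels:
Every edge goes from a vertex to one that appears earlier in the order 4, 7, 3, 9, 2, 8, 1, 5, 6, so processing vertices in that order labels each vertex after all of its successors.
4: no outgoing edge → L
7: no outgoing edge → L
3: can move to 7, which is L ⇒ W
9: can move to 7, which is L ⇒ W
2: can move to 7, which is L ⇒ W
8: can move to 7, which is L ⇒ W
1: can move to 7, which is L ⇒ W
5: can move to 4, which is L ⇒ W
6: the only move is to 3(W), a W ⇒ L

6: L, 1: W, 8: W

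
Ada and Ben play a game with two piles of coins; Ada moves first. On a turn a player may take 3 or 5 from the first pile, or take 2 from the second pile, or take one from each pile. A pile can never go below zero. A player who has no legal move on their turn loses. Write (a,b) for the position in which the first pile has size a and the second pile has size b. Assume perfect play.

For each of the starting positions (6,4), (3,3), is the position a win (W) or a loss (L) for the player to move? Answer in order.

(6,4): W, (3,3): L

Positions with no move are L. A position that does have a move is losing for the player to move precisely when every available move leads to a winning position for the opponent. Fill in the labels:
No move ever increases a pile, so every position that can arise here has a ≤ 6 and b ≤ 4; it is enough to label the cells with 0 ≤ a ≤ 6 and 0 ≤ b ≤ 4.
Every move lowers a or b (never raises either), so fill the grid row by row in increasing a, and left to right within a row: each cell's successors are then already labelled.
      b=0  b=1  b=2  b=3  b=4
a=0:    L    L    W    W    L
a=1:    L    W    W    L    L
a=2:    L    W    W    L    W
a=3:    W    W    L    L    W
a=4:    W    L    L    W    W
a=5:    W    W    W    W    W
a=6:    W    L    W    W    W
Cells with no legal move (terminal, hence L): (0,0), (0,1), (1,0), (2,0).
The remaining L cells, each justified by listing all of its moves:
(0,4): →(0,2)(W) only, which is W, so L
(1,3): →(1,1)(W), (0,2)(W) — all W, so L
(1,4): →(1,2)(W), (0,3)(W) — all W, so L
(2,3): →(2,1)(W), (1,2)(W) — all W, so L
(3,2): →(0,2)(W), (3,0)(W), (2,1)(W) — all W, so L
(3,3): →(0,3)(W), (3,1)(W), (2,2)(W) — all W, so L
(4,1): →(1,1)(W), (3,0)(W) — all W, so L
(4,2): →(1,2)(W), (4,0)(W), (3,1)(W) — all W, so L
(6,1): →(3,1)(W), (1,1)(W), (5,0)(W) — all W, so L
Every other cell has at least one move into one of the L cells above, so it is W.
(6,4): the move to (1,4) reaches an L cell, so W
(3,3): one of the L cells justified above, so L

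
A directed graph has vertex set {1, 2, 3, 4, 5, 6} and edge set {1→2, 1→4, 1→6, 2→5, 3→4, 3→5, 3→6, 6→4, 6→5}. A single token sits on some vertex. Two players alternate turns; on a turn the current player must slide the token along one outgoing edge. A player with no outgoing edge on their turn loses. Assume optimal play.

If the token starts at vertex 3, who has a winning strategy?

The first player wins.

Work bottom-up. With no move the player to move loses. Otherwise the position is W if at least one move leads to an L position for the opponent, and L if every move leads to a W.
Every edge goes from a vertex to one that appears earlier in the order 5, 4, 6, 2, 1, 3, so processing vertices in that order labels each vertex after all of its successors.
5: no outgoing edge → L
4: no outgoing edge → L
6: →4(L), so W
2: →5(L), so W
1: →4(L), so W
3: →4(L), so W
From 3 the player to move can move to 4, reaching an L position.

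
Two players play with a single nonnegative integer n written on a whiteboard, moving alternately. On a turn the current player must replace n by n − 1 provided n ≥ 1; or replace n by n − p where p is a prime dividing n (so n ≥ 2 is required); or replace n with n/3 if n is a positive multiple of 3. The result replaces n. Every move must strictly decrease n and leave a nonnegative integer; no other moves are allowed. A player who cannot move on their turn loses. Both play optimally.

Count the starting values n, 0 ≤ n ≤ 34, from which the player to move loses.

Build the W/L table. Terminal = L. A non-terminal position is W if it has a move to some L; otherwise it is L.
n=0: no move → L
n=1: reaches L-position 0 → W
n=2: reaches L-position 0 → W
n=3: reaches L-position 0 → W
n=4: only reaches 2(W), 3(W), all W → L
n=5: reaches L-position 0 → W
n=6: reaches L-position 4 → W
n=7: reaches L-position 0 → W
n=8: only reaches 6(W), 7(W), all W → L
n=9: reaches L-position 8 → W
n=10: reaches L-position 8 → W
n=11: reaches L-position 0 → W
n=12: reaches L-position 4 → W
n=13: reaches L-position 0 → W
n=14: only reaches 7(W), 12(W), 13(W), all W → L
n=15: reaches L-position 14 → W
n=16: reaches L-position 14 → W
n=17: reaches L-position 0 → W
n=18: only reaches 6(W), 15(W), 16(W), 17(W), all W → L
n=19: reaches L-position 0 → W
n=20: reaches L-position 18 → W
n=21: reaches L-position 14 → W
n=22: only reaches 11(W), 20(W), 21(W), all W → L
n=23: reaches L-position 0 → W
n=24: reaches L-position 8 → W
n=25: only reaches 20(W), 24(W), all W → L
n=26: reaches L-position 25 → W
n=27: only reaches 9(W), 24(W), 26(W), all W → L
n=28: reaches L-position 27 → W
n=29: reaches L-position 0 → W
n=30: reaches L-position 25 → W
n=31: reaches L-position 0 → W
n=32: only reaches 30(W), 31(W), all W → L
n=33: reaches L-position 22 → W
n=34: reaches L-position 32 → W
L entries with 0 ≤ n ≤ 34: n = 0, 4, 8, 14, 18, 22, 25, 27, 32; that makes 9.

9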